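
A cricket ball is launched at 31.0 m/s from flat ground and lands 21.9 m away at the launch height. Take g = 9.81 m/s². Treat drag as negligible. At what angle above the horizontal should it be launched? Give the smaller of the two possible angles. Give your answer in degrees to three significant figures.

R = v₀² sin 2θ / g gives sin 2θ = gR/v₀² = 9.81·21.9/31.0² = 0.2236.
2θ = 12.92° or 180° − 12.92° = 167.1°, so θ = 6.459° or 83.54°.
The smaller angle is 6.459°.

6.46°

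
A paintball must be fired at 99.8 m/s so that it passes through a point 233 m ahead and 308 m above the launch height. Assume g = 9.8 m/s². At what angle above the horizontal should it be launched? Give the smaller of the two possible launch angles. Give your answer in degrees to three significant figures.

Trajectory: y = x tanθ − g x² (1 + tan²θ)/(2v₀²). With x = 233, y = 308, v₀ = 99.8, g = 9.80:
26.71 tan²θ − 233 tanθ + (334.7) = 0.
tanθ = [233 ± √(233² − 4 × 26.71 × (334.7))] / (2 × 26.71) = (233 ± 136.1) / 53.42, giving tanθ = 1.814 or 6.910.
θ = 61.13° or 81.77°; the smaller is 61.13°.

61.1°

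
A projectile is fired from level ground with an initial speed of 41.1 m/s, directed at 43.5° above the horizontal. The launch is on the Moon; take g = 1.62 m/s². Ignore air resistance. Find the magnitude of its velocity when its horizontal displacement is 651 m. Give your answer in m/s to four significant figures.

30.64 m/s

vₓ = 41.10 cos 43.5° = 29.81 m/s; v_y0 = 41.10 sin 43.5° = 28.29 m/s.
x = vₓ t ⇒ t = 651/29.81 = 21.84 s.
Vertical velocity there: v_y = v_y0 − g t = 28.29 − 1.62 × 21.84 = −7.083 m/s.
Speed: √(vₓ² + v_y²) = √(29.81² + 7.083²) = 30.64 m/s.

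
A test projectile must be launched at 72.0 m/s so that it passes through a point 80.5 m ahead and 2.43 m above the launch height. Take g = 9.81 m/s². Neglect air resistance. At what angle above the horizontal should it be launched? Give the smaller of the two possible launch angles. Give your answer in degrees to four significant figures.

Trajectory: y = x tanθ − g x² (1 + tan²θ)/(2v₀²). With x = 80.5, y = 2.43, v₀ = 72.0, g = 9.81:
6.131 tan²θ − 80.5 tanθ + (8.561) = 0.
tanθ = [80.5 ± √(80.5² − 4 × 6.131 × (8.561))] / (2 × 6.131) = (80.5 ± 79.19) / 12.26, giving tanθ = 0.1072 or 13.02.
θ = 6.120° or 85.61°; the smaller is 6.120°.

6.120°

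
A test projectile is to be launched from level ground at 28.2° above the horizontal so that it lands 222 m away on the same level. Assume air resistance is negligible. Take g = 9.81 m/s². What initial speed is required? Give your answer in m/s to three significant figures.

51.1 m/s

From R = (v₀² / g) sin 2θ: v₀ = √(gR / sin 2θ).
v₀ = √(9.81 × 222 / sin 56.40°) = √(2178 / 0.8329) = √2614.7 = 51.13 m/s.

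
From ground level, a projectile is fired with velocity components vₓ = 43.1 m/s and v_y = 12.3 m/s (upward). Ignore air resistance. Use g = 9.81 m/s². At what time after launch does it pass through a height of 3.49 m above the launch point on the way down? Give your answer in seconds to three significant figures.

2.18 s

Require v_y0 t − ½ g t² = 3.49, i.e. 4.905 t² − 12.30 t + 3.49 = 0.
Quadratic formula: t = (12.30 ± √82.816) / 9.81 = (12.30 ± 9.100) / 9.81 → t = 0.3262 s or 2.181 s.
The descending-branch root is 2.181 s.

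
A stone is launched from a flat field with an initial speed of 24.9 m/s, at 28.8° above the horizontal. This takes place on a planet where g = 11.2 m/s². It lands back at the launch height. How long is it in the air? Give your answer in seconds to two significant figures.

2.1 s

Resolve: vₓ = 24.90 cos 28.8° = 21.82 m/s and v_y0 = 24.90 sin 28.8° = 12.00 m/s.
Landing at launch height ⇒ T = 2 v_y0 / g = 2 × 12.00 / 11.2 = 2.142 s.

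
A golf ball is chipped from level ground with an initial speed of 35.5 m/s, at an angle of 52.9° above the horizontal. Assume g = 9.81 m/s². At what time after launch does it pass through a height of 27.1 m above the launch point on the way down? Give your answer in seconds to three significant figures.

Resolve: vₓ = 35.50 cos 52.9° = 21.41 m/s and v_y0 = 35.50 sin 52.9° = 28.31 m/s.
Height y(t) = 28.31 t − 4.905 t² = 27.1 gives 4.905 t² − 28.31 t + 27.1 = 0.
t = [28.31 ± √(28.31² − 2·9.81·27.1)] / 9.81 = (28.31 ± 16.43) / 9.81, so t = 1.211 s or t = 4.561 s.
The descending-branch root is 4.561 s.

4.56 s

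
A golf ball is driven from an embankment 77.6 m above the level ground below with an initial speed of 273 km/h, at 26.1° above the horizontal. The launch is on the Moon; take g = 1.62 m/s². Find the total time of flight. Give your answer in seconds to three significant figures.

43.4 s

Convert: 273 km/h = 273/3.6 = 75.83 m/s.
Components: vₓ = 75.83 cos 26.1° = 68.10 m/s, v_y0 = 75.83 sin 26.1° = 33.36 m/s.
The projectile lands when y = 77.6 + (33.36) t − ½·1.62·t² = 0. Positive root: t = (33.36 + √(33.36² + 2·1.62·77.6)) / 1.62 = (33.36 + 36.94) / 1.62 = 43.40 s.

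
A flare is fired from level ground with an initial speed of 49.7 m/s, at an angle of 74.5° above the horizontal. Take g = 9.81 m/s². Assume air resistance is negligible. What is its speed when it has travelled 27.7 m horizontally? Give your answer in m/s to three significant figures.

Components: vₓ = 49.70 cos 74.5° = 13.28 m/s, v_y0 = 49.70 sin 74.5° = 47.89 m/s.
At x = 27.7 m, t = x/vₓ = 27.7/13.28 = 2.086 s.
Vertical velocity there: v_y = v_y0 − g t = 47.89 − 9.81 × 2.086 = 27.43 m/s.
Speed: √(vₓ² + v_y²) = √(13.28² + 27.43²) = 30.48 m/s.

30.5 m/s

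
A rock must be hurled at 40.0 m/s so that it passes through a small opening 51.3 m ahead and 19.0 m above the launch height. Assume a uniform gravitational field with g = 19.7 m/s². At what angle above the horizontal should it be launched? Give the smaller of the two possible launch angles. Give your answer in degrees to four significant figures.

Trajectory: y = x tanθ − g x² (1 + tan²θ)/(2v₀²). With x = 51.3, y = 19.0, v₀ = 40.0, g = 19.7:
16.20 tan²θ − 51.3 tanθ + (35.20) = 0.
tanθ = [51.3 ± √(51.3² − 4 × 16.20 × (35.20))] / (2 × 16.20) = (51.3 ± 18.72) / 32.40, giving tanθ = 1.005 or 2.161.
θ = 45.16° or 65.17°; the smaller is 45.16°.

45.16°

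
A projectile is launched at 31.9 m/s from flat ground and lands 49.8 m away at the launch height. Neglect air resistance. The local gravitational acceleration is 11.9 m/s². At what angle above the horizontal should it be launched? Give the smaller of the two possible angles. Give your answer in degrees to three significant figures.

From R = (v₀²/g) sin 2θ: sin 2θ = 11.9 × 49.8 / 1017.6 = 0.5824.
2θ = 35.62° or 180° − 35.62° = 144.4°, so θ = 17.81° or 72.19°.
The smaller angle is 17.81°.

17.8°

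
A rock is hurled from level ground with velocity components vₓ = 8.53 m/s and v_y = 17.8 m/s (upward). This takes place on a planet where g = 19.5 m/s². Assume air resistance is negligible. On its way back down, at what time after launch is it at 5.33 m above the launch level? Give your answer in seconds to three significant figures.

1.45 s

Require v_y0 t − ½ g t² = 5.33, i.e. 9.750 t² − 17.80 t + 5.33 = 0.
t = [17.80 ± √(17.80² − 2·19.5·5.33)] / 19.5 = (17.80 ± 10.44) / 19.5, so t = 0.3775 s or t = 1.448 s.
The descending-branch root is 1.448 s.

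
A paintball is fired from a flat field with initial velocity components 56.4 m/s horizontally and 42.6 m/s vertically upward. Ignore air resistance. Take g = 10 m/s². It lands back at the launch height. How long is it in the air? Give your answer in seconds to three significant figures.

8.52 s

Landing at launch height ⇒ T = 2 v_y0 / g = 2 × 42.60 / 10.0 = 8.520 s.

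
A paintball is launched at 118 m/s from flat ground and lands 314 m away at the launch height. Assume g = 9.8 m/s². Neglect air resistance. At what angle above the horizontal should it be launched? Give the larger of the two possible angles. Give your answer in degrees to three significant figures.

From R = (v₀²/g) sin 2θ: sin 2θ = 9.80 × 314 / 13924 = 0.2210.
2θ = 12.77° or 180° − 12.77° = 167.2°, so θ = 6.384° or 83.62°.
The larger angle is 83.62°.

83.6°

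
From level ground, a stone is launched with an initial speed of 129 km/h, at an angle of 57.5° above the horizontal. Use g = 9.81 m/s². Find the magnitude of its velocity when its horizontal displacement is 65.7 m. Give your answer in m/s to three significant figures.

19.5 m/s

Convert: 129 km/h = 129/3.6 = 35.83 m/s.
Components: vₓ = 35.83 cos 57.5° = 19.25 m/s, v_y0 = 35.83 sin 57.5° = 30.22 m/s.
At x = 65.7 m, t = x/vₓ = 65.7/19.25 = 3.412 s.
Vertical velocity there: v_y = v_y0 − g t = 30.22 − 9.81 × 3.412 = −3.254 m/s.
Speed: √(vₓ² + v_y²) = √(19.25² + 3.254²) = 19.53 m/s.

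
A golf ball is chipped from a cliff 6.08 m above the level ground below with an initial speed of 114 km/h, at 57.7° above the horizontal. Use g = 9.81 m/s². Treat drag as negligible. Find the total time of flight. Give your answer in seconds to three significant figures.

Convert: 114 km/h = 114/3.6 = 31.67 m/s.
Components: vₓ = 31.67 cos 57.7° = 16.92 m/s, v_y0 = 31.67 sin 57.7° = 26.77 m/s.
Vertical motion (up positive, ground at y = 0): 4.905 t² − (26.77) t − 6.08 = 0, so t = (26.77 + √(26.77² + 2·9.81·6.08)) / 9.81 = (26.77 + 28.91) / 9.81 = 5.675 s.

5.68 s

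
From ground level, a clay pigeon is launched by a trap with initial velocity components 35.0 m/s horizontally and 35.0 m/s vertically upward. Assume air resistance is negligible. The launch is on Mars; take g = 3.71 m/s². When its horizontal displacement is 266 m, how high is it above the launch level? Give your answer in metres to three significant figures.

159 m

At x = 266 m, t = x/vₓ = 266/35.00 = 7.600 s.
Height: y = v_y0 t − ½ g t² = 35.00 × 7.600 − 1.855 × 7.600² = 266.0 − 107.1 = 158.9 m.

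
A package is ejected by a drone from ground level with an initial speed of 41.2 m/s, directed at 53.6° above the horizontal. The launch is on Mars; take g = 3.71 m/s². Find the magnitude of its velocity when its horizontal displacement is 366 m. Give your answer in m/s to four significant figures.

Resolve: vₓ = 41.20 cos 53.6° = 24.45 m/s and v_y0 = 41.20 sin 53.6° = 33.16 m/s.
x = vₓ t ⇒ t = 366/24.45 = 14.97 s.
Vertical velocity there: v_y = v_y0 − g t = 33.16 − 3.71 × 14.97 = −22.38 m/s.
Speed: √(vₓ² + v_y²) = √(24.45² + 22.38²) = 33.14 m/s.

33.14 m/s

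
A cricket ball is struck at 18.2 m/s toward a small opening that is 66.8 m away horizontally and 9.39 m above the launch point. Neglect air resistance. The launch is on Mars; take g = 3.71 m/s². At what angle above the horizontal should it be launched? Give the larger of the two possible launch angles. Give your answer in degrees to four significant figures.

Trajectory: y = x tanθ − g x² (1 + tan²θ)/(2v₀²). With x = 66.8, y = 9.39, v₀ = 18.2, g = 3.71:
24.99 tan²θ − 66.8 tanθ + (34.38) = 0.
tanθ = [66.8 ± √(66.8² − 4 × 24.99 × (34.38))] / (2 × 24.99) = (66.8 ± 32.03) / 49.98, giving tanθ = 0.6957 or 1.977.
θ = 34.83° or 63.17°; the larger is 63.17°.

63.17°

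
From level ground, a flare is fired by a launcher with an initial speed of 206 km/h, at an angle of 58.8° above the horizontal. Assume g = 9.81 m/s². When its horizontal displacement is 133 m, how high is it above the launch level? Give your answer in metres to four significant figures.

120.9 m

Convert: 206 km/h = 206/3.6 = 57.22 m/s.
Components: vₓ = 57.22 cos 58.8° = 29.64 m/s, v_y0 = 57.22 sin 58.8° = 48.95 m/s.
Time to reach x = 133 m: t = x/vₓ = 133/29.64 = 4.487 s.
Height: y = v_y0 t − ½ g t² = 48.95 × 4.487 − 4.905 × 4.487² = 219.6 − 98.74 = 120.9 m.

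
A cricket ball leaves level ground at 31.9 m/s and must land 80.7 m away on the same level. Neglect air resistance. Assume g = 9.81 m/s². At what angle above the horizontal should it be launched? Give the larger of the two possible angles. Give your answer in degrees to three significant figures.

64.5°

Level-ground range R = v₀² sin(2θ)/g ⇒ sin(2θ) = gR/v₀² = 9.81 × 80.7 / 31.9² = 0.7780.
2θ = 51.07° or 180° − 51.07° = 128.9°, so θ = 25.54° or 64.46°.
The larger angle is 64.46°.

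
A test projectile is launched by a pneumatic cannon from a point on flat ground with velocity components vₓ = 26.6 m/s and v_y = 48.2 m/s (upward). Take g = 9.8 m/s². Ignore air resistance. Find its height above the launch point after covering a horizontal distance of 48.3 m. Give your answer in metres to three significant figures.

Time to reach x = 48.3 m: t = x/vₓ = 48.3/26.60 = 1.816 s.
Height: y = v_y0 t − ½ g t² = 48.20 × 1.816 − 4.900 × 1.816² = 87.52 − 16.16 = 71.37 m.

71.4 m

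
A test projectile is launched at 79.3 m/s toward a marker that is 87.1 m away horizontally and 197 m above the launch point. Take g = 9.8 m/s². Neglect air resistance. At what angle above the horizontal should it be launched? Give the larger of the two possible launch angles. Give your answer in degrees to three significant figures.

85.2°

Trajectory: y = x tanθ − g x² (1 + tan²θ)/(2v₀²). With x = 87.1, y = 197, v₀ = 79.3, g = 9.80:
5.911 tan²θ − 87.1 tanθ + (202.9) = 0.
tanθ = [87.1 ± √(87.1² − 4 × 5.911 × (202.9))] / (2 × 5.911) = (87.1 ± 52.81) / 11.82, giving tanθ = 2.901 or 11.83.
θ = 70.98° or 85.17°; the larger is 85.17°.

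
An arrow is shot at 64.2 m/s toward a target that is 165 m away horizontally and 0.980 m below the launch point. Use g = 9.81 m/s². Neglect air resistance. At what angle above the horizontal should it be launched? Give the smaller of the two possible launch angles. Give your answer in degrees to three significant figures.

11.2°

Trajectory: y = x tanθ − g x² (1 + tan²θ)/(2v₀²). With x = 165, y = −0.980, v₀ = 64.2, g = 9.81:
32.40 tan²θ − 165 tanθ + (31.42) = 0.
tanθ = [165 ± √(165² − 4 × 32.40 × (31.42))] / (2 × 32.40) = (165 ± 152.2) / 64.80, giving tanθ = 0.1981 or 4.895.
θ = 11.21° or 78.45°; the smaller is 11.21°.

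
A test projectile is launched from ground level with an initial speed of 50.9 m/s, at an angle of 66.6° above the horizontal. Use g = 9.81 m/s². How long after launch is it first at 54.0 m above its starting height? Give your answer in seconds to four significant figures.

Resolve: vₓ = 50.90 cos 66.6° = 20.21 m/s and v_y0 = 50.90 sin 66.6° = 46.71 m/s.
Height y(t) = 46.71 t − 4.905 t² = 54.0 gives 4.905 t² − 46.71 t + 54.0 = 0.
Quadratic formula: t = (46.71 ± √1122.7) / 9.81 = (46.71 ± 33.51) / 9.81 → t = 1.346 s or 8.177 s.
The first (ascending) time is 1.346 s.

1.346 s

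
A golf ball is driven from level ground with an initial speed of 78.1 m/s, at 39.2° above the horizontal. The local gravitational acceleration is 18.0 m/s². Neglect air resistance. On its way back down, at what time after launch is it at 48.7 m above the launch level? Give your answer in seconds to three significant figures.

4.19 s

vₓ = 78.10 cos 39.2° = 60.52 m/s; v_y0 = 78.10 sin 39.2° = 49.36 m/s.
Height y(t) = 49.36 t − 9.000 t² = 48.7 gives 9.000 t² − 49.36 t + 48.7 = 0.
t = [49.36 ± √(49.36² − 2·18.0·48.7)] / 18.0 = (49.36 ± 26.14) / 18.0, so t = 1.290 s or t = 4.195 s.
The descending-branch root is 4.195 s.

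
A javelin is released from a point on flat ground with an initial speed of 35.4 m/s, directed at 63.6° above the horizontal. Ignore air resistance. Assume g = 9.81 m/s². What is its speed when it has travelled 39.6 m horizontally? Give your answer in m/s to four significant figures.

Components: vₓ = 35.40 cos 63.6° = 15.74 m/s, v_y0 = 35.40 sin 63.6° = 31.71 m/s.
x = vₓ t ⇒ t = 39.6/15.74 = 2.516 s.
Vertical velocity there: v_y = v_y0 − g t = 31.71 − 9.81 × 2.516 = 7.028 m/s.
Speed: √(vₓ² + v_y²) = √(15.74² + 7.028²) = 17.24 m/s.

17.24 m/s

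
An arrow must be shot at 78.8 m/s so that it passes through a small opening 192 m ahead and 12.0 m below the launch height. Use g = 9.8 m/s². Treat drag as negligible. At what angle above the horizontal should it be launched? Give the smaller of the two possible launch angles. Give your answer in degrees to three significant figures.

Trajectory: y = x tanθ − g x² (1 + tan²θ)/(2v₀²). With x = 192, y = −12.0, v₀ = 78.8, g = 9.80:
29.09 tan²θ − 192 tanθ + (17.09) = 0.
tanθ = [192 ± √(192² − 4 × 29.09 × (17.09))] / (2 × 29.09) = (192 ± 186.7) / 58.18, giving tanθ = 0.09025 or 6.510.
θ = 5.157° or 81.27°; the smaller is 5.157°.

5.16°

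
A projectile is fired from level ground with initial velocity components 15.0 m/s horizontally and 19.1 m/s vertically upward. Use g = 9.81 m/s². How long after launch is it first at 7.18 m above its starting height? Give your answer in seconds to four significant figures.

0.4216 s

Require v_y0 t − ½ g t² = 7.18, i.e. 4.905 t² − 19.10 t + 7.18 = 0.
Quadratic formula: t = (19.10 ± √223.94) / 9.81 = (19.10 ± 14.96) / 9.81 → t = 0.4216 s or 3.472 s.
The first (ascending) time is 0.4216 s.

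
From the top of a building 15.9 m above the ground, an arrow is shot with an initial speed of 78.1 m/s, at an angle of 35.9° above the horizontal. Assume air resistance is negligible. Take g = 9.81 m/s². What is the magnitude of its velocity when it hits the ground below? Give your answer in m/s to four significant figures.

80.07 m/s

Components: vₓ = 78.10 cos 35.9° = 63.26 m/s, v_y0 = 78.10 sin 35.9° = 45.80 m/s.
With up positive and y = 0 at the ground: y(t) = 15.9 + (45.80) t − 4.905 t². Setting y = 0 and taking the positive root: t = [45.80 + √(45.80² + 2·9.81·15.9)] / 9.81 = (45.80 + 49.08) / 9.81 = 9.672 s.
Vertical velocity at impact: v_y = v_y0 − g t = 45.80 − 9.81 × 9.672 = −49.08 m/s.
Speed: |v| = √(vₓ² + v_y²) = √(63.26² + 49.08²) = 80.07 m/s.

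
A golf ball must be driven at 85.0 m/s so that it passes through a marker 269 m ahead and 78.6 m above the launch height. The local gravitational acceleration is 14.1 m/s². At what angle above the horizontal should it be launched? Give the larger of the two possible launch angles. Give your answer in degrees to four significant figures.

72.31°

Trajectory: y = x tanθ − g x² (1 + tan²θ)/(2v₀²). With x = 269, y = 78.6, v₀ = 85.0, g = 14.1:
70.61 tan²θ − 269 tanθ + (149.2) = 0.
tanθ = [269 ± √(269² − 4 × 70.61 × (149.2))] / (2 × 70.61) = (269 ± 173.8) / 141.2, giving tanθ = 0.6739 or 3.136.
θ = 33.97° or 72.31°; the larger is 72.31°.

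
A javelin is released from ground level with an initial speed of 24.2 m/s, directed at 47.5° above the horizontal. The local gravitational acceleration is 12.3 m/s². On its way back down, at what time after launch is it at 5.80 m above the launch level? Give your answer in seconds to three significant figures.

2.53 s

Horizontal component vₓ = 24.20 cos 47.5° = 16.35 m/s; vertical v_y0 = 24.20 sin 47.5° = 17.84 m/s.
Require v_y0 t − ½ g t² = 5.80, i.e. 6.150 t² − 17.84 t + 5.80 = 0.
Quadratic formula: t = (17.84 ± √175.66) / 12.3 = (17.84 ± 13.25) / 12.3 → t = 0.3730 s or 2.528 s.
The descending-branch root is 2.528 s.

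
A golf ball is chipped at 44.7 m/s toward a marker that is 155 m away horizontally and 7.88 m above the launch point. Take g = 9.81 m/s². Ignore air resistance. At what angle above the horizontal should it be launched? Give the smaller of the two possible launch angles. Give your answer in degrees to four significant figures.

Trajectory: y = x tanθ − g x² (1 + tan²θ)/(2v₀²). With x = 155, y = 7.88, v₀ = 44.7, g = 9.81:
58.98 tan²θ − 155 tanθ + (66.86) = 0.
tanθ = [155 ± √(155² − 4 × 58.98 × (66.86))] / (2 × 58.98) = (155 ± 90.84) / 118.0, giving tanθ = 0.5439 or 2.084.
θ = 28.54° or 64.37°; the smaller is 28.54°.

28.54°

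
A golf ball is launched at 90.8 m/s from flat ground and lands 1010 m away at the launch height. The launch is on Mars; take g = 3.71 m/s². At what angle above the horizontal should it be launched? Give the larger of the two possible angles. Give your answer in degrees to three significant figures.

Level-ground range R = v₀² sin(2θ)/g ⇒ sin(2θ) = gR/v₀² = 3.71 × 1010 / 90.8² = 0.4545.
2θ = 27.03° or 180° − 27.03° = 153.0°, so θ = 13.52° or 76.48°.
The larger angle is 76.48°.

76.5°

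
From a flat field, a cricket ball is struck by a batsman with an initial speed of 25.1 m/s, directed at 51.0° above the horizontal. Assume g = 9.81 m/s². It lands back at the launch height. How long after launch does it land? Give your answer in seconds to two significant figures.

Resolve: vₓ = 25.10 cos 51.0° = 15.80 m/s and v_y0 = 25.10 sin 51.0° = 19.51 m/s.
Landing at launch height ⇒ T = 2 v_y0 / g = 2 × 19.51 / 9.81 = 3.977 s.

4.0 s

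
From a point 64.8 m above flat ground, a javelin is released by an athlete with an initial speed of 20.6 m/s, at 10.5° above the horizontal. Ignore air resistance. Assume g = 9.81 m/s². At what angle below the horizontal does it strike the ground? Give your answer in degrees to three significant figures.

60.5°

vₓ = 20.60 cos 10.5° = 20.26 m/s; v_y0 = 20.60 sin 10.5° = 3.754 m/s.
The projectile lands when y = 64.8 + (3.754) t − ½·9.81·t² = 0. Positive root: t = (3.754 + √(3.754² + 2·9.81·64.8)) / 9.81 = (3.754 + 35.85) / 9.81 = 4.037 s.
At impact: v_y = v_y0 − g t = −35.85 m/s; vₓ = 20.26 m/s.
Angle below horizontal: arctan(|v_y|/vₓ) = arctan(35.85/20.26) = 60.54°.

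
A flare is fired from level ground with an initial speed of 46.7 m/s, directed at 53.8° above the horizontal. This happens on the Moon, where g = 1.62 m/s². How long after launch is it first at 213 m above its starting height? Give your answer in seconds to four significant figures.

vₓ = 46.70 cos 53.8° = 27.58 m/s; v_y0 = 46.70 sin 53.8° = 37.69 m/s.
Require v_y0 t − ½ g t² = 213, i.e. 0.8100 t² − 37.69 t + 213 = 0.
Quadratic formula: t = (37.69 ± √730.04) / 1.62 = (37.69 ± 27.02) / 1.62 → t = 6.584 s or 39.94 s.
The first (ascending) time is 6.584 s.

6.584 s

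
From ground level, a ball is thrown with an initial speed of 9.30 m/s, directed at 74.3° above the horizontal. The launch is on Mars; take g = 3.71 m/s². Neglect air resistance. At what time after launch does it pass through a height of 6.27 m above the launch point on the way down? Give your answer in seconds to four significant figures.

Horizontal component vₓ = 9.300 cos 74.3° = 2.517 m/s; vertical v_y0 = 9.300 sin 74.3° = 8.953 m/s.
Require v_y0 t − ½ g t² = 6.27, i.e. 1.855 t² − 8.953 t + 6.27 = 0.
t = [8.953 ± √(8.953² − 2·3.71·6.27)] / 3.71 = (8.953 ± 5.799) / 3.71, so t = 0.8500 s or t = 3.976 s.
The descending-branch root is 3.976 s.

3.976 s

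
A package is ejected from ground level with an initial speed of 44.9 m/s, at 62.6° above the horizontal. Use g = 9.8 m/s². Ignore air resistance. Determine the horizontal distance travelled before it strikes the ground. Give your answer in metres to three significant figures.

168 m

Horizontal component vₓ = 44.90 cos 62.6° = 20.66 m/s; vertical v_y0 = 44.90 sin 62.6° = 39.86 m/s.
Time aloft: T = 2 v_y0 / g = 2 × 39.86 / 9.80 = 8.135 s.
Range: R = vₓ T = 20.66 × 8.135 = 168.1 m.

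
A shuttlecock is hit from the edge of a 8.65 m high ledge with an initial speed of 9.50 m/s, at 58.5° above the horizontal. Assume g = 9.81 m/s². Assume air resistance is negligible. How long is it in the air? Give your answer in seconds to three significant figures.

2.39 s

Components: vₓ = 9.500 cos 58.5° = 4.964 m/s, v_y0 = 9.500 sin 58.5° = 8.100 m/s.
With up positive and y = 0 at the ground: y(t) = 8.65 + (8.100) t − 4.905 t². Setting y = 0 and taking the positive root: t = [8.100 + √(8.100² + 2·9.81·8.65)] / 9.81 = (8.100 + 15.34) / 9.81 = 2.389 s.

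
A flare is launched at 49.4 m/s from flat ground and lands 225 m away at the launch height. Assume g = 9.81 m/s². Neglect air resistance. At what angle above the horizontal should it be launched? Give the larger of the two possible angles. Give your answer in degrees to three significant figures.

57.6°

From R = (v₀²/g) sin 2θ: sin 2θ = 9.81 × 225 / 2440.4 = 0.9045.
2θ = 64.75° or 180° − 64.75° = 115.2°, so θ = 32.38° or 57.62°.
The larger angle is 57.62°.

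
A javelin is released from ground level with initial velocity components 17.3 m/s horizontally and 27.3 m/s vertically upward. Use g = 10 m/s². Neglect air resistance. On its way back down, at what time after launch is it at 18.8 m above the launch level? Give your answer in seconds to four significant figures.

Height y(t) = 27.30 t − 5.000 t² = 18.8 gives 5.000 t² − 27.30 t + 18.8 = 0.
Quadratic formula: t = (27.30 ± √369.29) / 10.0 = (27.30 ± 19.22) / 10.0 → t = 0.8083 s or 4.652 s.
The descending-branch root is 4.652 s.

4.652 s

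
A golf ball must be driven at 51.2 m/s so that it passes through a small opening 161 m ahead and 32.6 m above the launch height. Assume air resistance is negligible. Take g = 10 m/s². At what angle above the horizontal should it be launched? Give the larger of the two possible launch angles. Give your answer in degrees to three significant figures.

69.1°

Trajectory: y = x tanθ − g x² (1 + tan²θ)/(2v₀²). With x = 161, y = 32.6, v₀ = 51.2, g = 10.0:
49.44 tan²θ − 161 tanθ + (82.04) = 0.
tanθ = [161 ± √(161² − 4 × 49.44 × (82.04))] / (2 × 49.44) = (161 ± 98.47) / 98.88, giving tanθ = 0.6324 or 2.624.
θ = 32.31° or 69.14°; the larger is 69.14°.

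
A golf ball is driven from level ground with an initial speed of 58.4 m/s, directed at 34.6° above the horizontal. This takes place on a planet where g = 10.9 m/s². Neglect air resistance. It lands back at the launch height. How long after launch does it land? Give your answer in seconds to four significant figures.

Horizontal component vₓ = 58.40 cos 34.6° = 48.07 m/s; vertical v_y0 = 58.40 sin 34.6° = 33.16 m/s.
Time of flight on level ground: T = 2 v_y0 / g = 2 × 33.16 / 10.9 = 6.085 s.

6.085 s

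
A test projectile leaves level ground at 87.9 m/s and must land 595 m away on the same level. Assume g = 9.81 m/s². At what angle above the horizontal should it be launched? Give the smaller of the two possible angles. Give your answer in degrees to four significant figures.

Level-ground range R = v₀² sin(2θ)/g ⇒ sin(2θ) = gR/v₀² = 9.81 × 595 / 87.9² = 0.7555.
2θ = 49.07° or 180° − 49.07° = 130.9°, so θ = 24.53° or 65.47°.
The smaller angle is 24.53°.

24.53°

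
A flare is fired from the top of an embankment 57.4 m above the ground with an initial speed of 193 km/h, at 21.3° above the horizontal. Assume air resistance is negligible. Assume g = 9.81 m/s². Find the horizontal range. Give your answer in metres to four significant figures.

296.7 m

Convert: 193 km/h = 193/3.6 = 53.61 m/s.
vₓ = 53.61 cos 21.3° = 49.95 m/s; v_y0 = 53.61 sin 21.3° = 19.47 m/s.
With up positive and y = 0 at the ground: y(t) = 57.4 + (19.47) t − 4.905 t². Setting y = 0 and taking the positive root: t = [19.47 + √(19.47² + 2·9.81·57.4)] / 9.81 = (19.47 + 38.80) / 9.81 = 5.940 s.
Horizontal distance: R = vₓ t = 49.95 × 5.940 = 296.7 m.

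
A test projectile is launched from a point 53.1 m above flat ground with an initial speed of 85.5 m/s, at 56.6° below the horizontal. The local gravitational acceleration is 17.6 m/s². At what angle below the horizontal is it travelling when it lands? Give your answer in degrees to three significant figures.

60.6°

vₓ = 85.50 cos 56.6° = 47.07 m/s; v_y0 = −71.38 m/s (downward).
Vertical motion (up positive, ground at y = 0): 8.800 t² − (−71.38) t − 53.1 = 0, so t = (−71.38 + √(71.38² + 2·17.6·53.1)) / 17.6 = (−71.38 + 83.45) / 17.6 = 0.6859 s.
At impact: v_y = v_y0 − g t = −83.45 m/s; vₓ = 47.07 m/s.
Angle below horizontal: arctan(|v_y|/vₓ) = arctan(83.45/47.07) = 60.58°.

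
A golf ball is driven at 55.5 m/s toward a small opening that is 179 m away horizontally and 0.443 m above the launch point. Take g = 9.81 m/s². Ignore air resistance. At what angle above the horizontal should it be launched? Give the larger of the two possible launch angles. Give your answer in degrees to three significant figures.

Trajectory: y = x tanθ − g x² (1 + tan²θ)/(2v₀²). With x = 179, y = 0.443, v₀ = 55.5, g = 9.81:
51.02 tan²θ − 179 tanθ + (51.47) = 0.
tanθ = [179 ± √(179² − 4 × 51.02 × (51.47))] / (2 × 51.02) = (179 ± 146.8) / 102.0, giving tanθ = 0.3160 or 3.192.
θ = 17.54° or 72.61°; the larger is 72.61°.

72.6°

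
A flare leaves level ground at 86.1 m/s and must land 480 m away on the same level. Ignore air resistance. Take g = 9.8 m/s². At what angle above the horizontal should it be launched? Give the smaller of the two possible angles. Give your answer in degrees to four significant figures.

R = v₀² sin 2θ / g gives sin 2θ = gR/v₀² = 9.80·480/86.1² = 0.6345.
2θ = 39.39° or 180° − 39.39° = 140.6°, so θ = 19.69° or 70.31°.
The smaller angle is 19.69°.

19.69°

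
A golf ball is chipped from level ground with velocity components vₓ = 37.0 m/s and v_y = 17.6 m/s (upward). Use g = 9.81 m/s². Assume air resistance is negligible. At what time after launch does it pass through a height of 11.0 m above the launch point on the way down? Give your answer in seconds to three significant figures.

Height y(t) = 17.60 t − 4.905 t² = 11.0 gives 4.905 t² − 17.60 t + 11.0 = 0.
Quadratic formula: t = (17.60 ± √93.940) / 9.81 = (17.60 ± 9.692) / 9.81 → t = 0.8061 s or 2.782 s.
The descending-branch root is 2.782 s.

2.78 s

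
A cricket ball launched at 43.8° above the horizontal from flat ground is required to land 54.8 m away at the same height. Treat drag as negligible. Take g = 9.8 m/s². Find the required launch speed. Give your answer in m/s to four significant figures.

Level-ground range: R = v₀² sin(2θ)/g, so v₀ = √(gR / sin 2θ).
v₀ = √(9.80 × 54.8 / sin 87.60°) = √(537.0 / 0.9991) = √537.51 = 23.18 m/s.

23.18 m/s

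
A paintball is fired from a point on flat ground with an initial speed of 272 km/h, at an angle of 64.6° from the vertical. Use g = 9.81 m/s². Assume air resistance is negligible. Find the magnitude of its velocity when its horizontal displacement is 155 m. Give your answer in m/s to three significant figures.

69.0 m/s

Convert: 272 km/h = 272/3.6 = 75.56 m/s.
Horizontal component vₓ = 75.56 sin 64.6° = 68.25 m/s; vertical v_y0 = 75.56 cos 64.6° = 32.41 m/s.
At x = 155 m, t = x/vₓ = 155/68.25 = 2.271 s.
Vertical velocity there: v_y = v_y0 − g t = 32.41 − 9.81 × 2.271 = 10.13 m/s.
Speed: √(vₓ² + v_y²) = √(68.25² + 10.13²) = 69.00 m/s.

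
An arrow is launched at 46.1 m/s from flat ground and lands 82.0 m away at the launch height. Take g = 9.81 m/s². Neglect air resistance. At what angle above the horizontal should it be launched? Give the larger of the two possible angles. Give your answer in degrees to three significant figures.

78.9°

From R = (v₀²/g) sin 2θ: sin 2θ = 9.81 × 82.0 / 2125.2 = 0.3785.
2θ = 22.24° or 180° − 22.24° = 157.8°, so θ = 11.12° or 78.88°.
The larger angle is 78.88°.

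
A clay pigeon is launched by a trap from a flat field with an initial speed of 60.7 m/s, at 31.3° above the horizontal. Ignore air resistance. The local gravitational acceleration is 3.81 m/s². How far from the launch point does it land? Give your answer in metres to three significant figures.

859 m

Components: vₓ = 60.70 cos 31.3° = 51.87 m/s, v_y0 = 60.70 sin 31.3° = 31.53 m/s.
Time aloft: T = 2 v_y0 / g = 2 × 31.53 / 3.81 = 16.55 s.
Horizontal distance R = vₓ T = 51.87 × 16.55 = 858.6 m.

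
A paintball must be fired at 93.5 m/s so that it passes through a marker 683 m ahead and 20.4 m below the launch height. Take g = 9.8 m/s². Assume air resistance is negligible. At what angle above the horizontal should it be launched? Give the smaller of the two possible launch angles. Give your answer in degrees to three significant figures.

Trajectory: y = x tanθ − g x² (1 + tan²θ)/(2v₀²). With x = 683, y = −20.4, v₀ = 93.5, g = 9.80:
261.5 tan²θ − 683 tanθ + (241.1) = 0.
tanθ = [683 ± √(683² − 4 × 261.5 × (241.1))] / (2 × 261.5) = (683 ± 463.0) / 522.9, giving tanθ = 0.4207 or 2.191.
θ = 22.82° or 65.47°; the smaller is 22.82°.

22.8°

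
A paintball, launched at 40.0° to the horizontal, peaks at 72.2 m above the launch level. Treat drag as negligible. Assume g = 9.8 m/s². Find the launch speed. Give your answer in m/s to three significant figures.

58.5 m/s

At the peak v_y = 0, so v_y0 = √(2gH) = √(2 × 9.80 × 72.2) = 37.62 m/s.
v_y0 = v₀ sin θ ⇒ v₀ = 37.62 / sin 40.0° = 58.52 m/s.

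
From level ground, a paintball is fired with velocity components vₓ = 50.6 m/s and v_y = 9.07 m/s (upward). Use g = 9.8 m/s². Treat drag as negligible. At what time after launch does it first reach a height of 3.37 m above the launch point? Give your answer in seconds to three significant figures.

Require v_y0 t − ½ g t² = 3.37, i.e. 4.900 t² − 9.070 t + 3.37 = 0.
Quadratic formula: t = (9.070 ± √16.213) / 9.80 = (9.070 ± 4.027) / 9.80 → t = 0.5146 s or 1.336 s.
The first (ascending) time is 0.5146 s.

0.515 s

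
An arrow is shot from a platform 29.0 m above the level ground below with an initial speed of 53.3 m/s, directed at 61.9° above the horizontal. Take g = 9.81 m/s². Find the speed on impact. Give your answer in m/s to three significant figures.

Horizontal component vₓ = 53.30 cos 61.9° = 25.10 m/s; vertical v_y0 = 53.30 sin 61.9° = 47.02 m/s.
Vertical motion (up positive, ground at y = 0): 4.905 t² − (47.02) t − 29.0 = 0, so t = (47.02 + √(47.02² + 2·9.81·29.0)) / 9.81 = (47.02 + 52.72) / 9.81 = 10.17 s.
Vertical velocity at impact: v_y = v_y0 − g t = 47.02 − 9.81 × 10.17 = −52.72 m/s.
Speed: |v| = √(vₓ² + v_y²) = √(25.10² + 52.72²) = 58.39 m/s.

58.4 m/s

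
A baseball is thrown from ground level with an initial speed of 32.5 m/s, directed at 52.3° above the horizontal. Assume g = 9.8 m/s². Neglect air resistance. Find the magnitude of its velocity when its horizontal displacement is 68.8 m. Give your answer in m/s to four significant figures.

21.50 m/s

Resolve: vₓ = 32.50 cos 52.3° = 19.87 m/s and v_y0 = 32.50 sin 52.3° = 25.71 m/s.
x = vₓ t ⇒ t = 68.8/19.87 = 3.462 s.
Vertical velocity there: v_y = v_y0 − g t = 25.71 − 9.80 × 3.462 = −8.210 m/s.
Speed: √(vₓ² + v_y²) = √(19.87² + 8.210²) = 21.50 m/s.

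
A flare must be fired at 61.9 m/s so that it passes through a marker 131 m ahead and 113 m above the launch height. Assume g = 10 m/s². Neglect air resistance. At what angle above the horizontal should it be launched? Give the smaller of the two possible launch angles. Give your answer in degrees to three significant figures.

53.3°

Trajectory: y = x tanθ − g x² (1 + tan²θ)/(2v₀²). With x = 131, y = 113, v₀ = 61.9, g = 10.0:
22.39 tan²θ − 131 tanθ + (135.4) = 0.
tanθ = [131 ± √(131² − 4 × 22.39 × (135.4))] / (2 × 22.39) = (131 ± 70.94) / 44.79, giving tanθ = 1.341 or 4.509.
θ = 53.29° or 77.50°; the smaller is 53.29°.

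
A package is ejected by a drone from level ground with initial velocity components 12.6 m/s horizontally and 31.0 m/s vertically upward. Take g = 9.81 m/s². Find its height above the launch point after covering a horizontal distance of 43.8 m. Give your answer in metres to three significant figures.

x = vₓ t ⇒ t = 43.8/12.60 = 3.476 s.
Height: y = v_y0 t − ½ g t² = 31.00 × 3.476 − 4.905 × 3.476² = 107.8 − 59.27 = 48.49 m.

48.5 m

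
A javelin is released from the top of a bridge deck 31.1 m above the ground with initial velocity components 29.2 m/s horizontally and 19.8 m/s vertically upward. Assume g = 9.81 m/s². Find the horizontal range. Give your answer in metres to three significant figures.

153 m

The projectile lands when y = 31.1 + (19.80) t − ½·9.81·t² = 0. Positive root: t = (19.80 + √(19.80² + 2·9.81·31.1)) / 9.81 = (19.80 + 31.66) / 9.81 = 5.245 s.
Horizontal distance: R = vₓ t = 29.20 × 5.245 = 153.2 m.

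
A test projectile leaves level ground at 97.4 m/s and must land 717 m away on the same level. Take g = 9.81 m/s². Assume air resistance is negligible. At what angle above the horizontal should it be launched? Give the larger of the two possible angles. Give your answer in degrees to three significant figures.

66.1°

Level-ground range R = v₀² sin(2θ)/g ⇒ sin(2θ) = gR/v₀² = 9.81 × 717 / 97.4² = 0.7414.
2θ = 47.85° or 180° − 47.85° = 132.1°, so θ = 23.93° or 66.07°.
The larger angle is 66.07°.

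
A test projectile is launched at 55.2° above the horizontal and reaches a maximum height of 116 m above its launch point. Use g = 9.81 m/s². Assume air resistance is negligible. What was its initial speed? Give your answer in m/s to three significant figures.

At the peak v_y = 0, so v_y0 = √(2gH) = √(2 × 9.81 × 116) = 47.71 m/s.
v_y0 = v₀ sin θ ⇒ v₀ = 47.71 / sin 55.2° = 58.10 m/s.

58.1 m/s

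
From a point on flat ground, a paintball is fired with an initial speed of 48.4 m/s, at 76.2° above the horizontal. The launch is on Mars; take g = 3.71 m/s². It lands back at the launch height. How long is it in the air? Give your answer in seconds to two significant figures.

25 s

Components: vₓ = 48.40 cos 76.2° = 11.55 m/s, v_y0 = 48.40 sin 76.2° = 47.00 m/s.
It returns to y = 0 when t = 2 v_y0 / g = 2(47.00)/3.71 = 25.34 s.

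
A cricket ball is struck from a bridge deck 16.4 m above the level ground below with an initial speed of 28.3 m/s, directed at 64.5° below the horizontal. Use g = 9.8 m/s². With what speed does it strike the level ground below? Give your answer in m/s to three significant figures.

33.5 m/s

vₓ = 28.30 cos 64.5° = 12.18 m/s; v_y0 = −25.54 m/s (downward).
With up positive and y = 0 at the ground: y(t) = 16.4 + (−25.54) t − 4.900 t². Setting y = 0 and taking the positive root: t = [−25.54 + √(25.54² + 2·9.80·16.4)] / 9.80 = (−25.54 + 31.21) / 9.80 = 0.5780 s.
Vertical velocity at impact: v_y = v_y0 − g t = −25.54 − 9.80 × 0.5780 = −31.21 m/s.
Speed: |v| = √(vₓ² + v_y²) = √(12.18² + 31.21²) = 33.50 m/s.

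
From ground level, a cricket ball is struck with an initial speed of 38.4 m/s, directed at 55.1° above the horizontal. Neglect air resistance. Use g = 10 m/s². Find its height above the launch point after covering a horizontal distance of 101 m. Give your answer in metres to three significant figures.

39.1 m

Components: vₓ = 38.40 cos 55.1° = 21.97 m/s, v_y0 = 38.40 sin 55.1° = 31.49 m/s.
At x = 101 m, t = x/vₓ = 101/21.97 = 4.597 s.
Height: y = v_y0 t − ½ g t² = 31.49 × 4.597 − 5.000 × 4.597² = 144.8 − 105.7 = 39.11 m.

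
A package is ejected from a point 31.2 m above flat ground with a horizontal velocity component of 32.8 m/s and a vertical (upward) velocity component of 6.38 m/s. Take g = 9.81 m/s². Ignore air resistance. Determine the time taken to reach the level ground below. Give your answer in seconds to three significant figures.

3.25 s

The projectile lands when y = 31.2 + (6.380) t − ½·9.81·t² = 0. Positive root: t = (6.380 + √(6.380² + 2·9.81·31.2)) / 9.81 = (6.380 + 25.55) / 9.81 = 3.255 s.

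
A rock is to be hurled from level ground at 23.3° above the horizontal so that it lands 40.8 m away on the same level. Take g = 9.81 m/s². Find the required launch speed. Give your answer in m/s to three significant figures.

From R = (v₀² / g) sin 2θ: v₀ = √(gR / sin 2θ).
v₀ = √(9.81 × 40.8 / sin 46.60°) = √(400.2 / 0.7266) = √550.87 = 23.47 m/s.

23.5 m/s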